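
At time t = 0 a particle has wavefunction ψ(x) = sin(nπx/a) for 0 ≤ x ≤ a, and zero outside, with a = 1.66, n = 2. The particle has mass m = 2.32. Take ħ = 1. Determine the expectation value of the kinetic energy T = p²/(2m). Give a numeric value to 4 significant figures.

T = −(ħ²/2m) d²/dx², so ⟨T⟩ = −(ħ²/2m) ∫ ψ*·ψ'' dx / ∫|ψ|² dx; with m = 2.32.
d/dx sin(nπx/a) = (nπ/a)·cos(nπx/a) and d²/dx² sin(nπx/a) = −(nπ/a)²·sin(nπx/a); on 0 ≤ x ≤ a, ∫sin²(nπx/a) dx = a/2 and ∫sin(nπx/a)·cos(nπx/a) dx = 0.
State is unnormalized: ∫|ψ|² dx = 0.83000, and ∫ψ*·(−ħ²/2m · ψ'') dx = 2.5627, so ⟨T⟩ = 2.5627 / 0.83000.
⟨T⟩ = 3.0876.

3.088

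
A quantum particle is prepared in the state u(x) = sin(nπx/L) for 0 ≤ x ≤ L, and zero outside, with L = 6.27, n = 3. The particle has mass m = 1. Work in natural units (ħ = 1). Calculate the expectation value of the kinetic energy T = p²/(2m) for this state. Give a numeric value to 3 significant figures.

T = −(ħ²/2m) d²/dx², so ⟨T⟩ = −(ħ²/2m) ∫ u*·u'' dx / ∫|u|² dx; with m = 1.
d/dx sin(nπx/L) = (nπ/L)·cos(nπx/L) and d²/dx² sin(nπx/L) = −(nπ/L)²·sin(nπx/L); on 0 ≤ x ≤ L, ∫sin²(nπx/L) dx = L/2 and ∫sin(nπx/L)·cos(nπx/L) dx = 0.
State is unnormalized: ∫|u|² dx = 3.1350, and ∫u*·(−ħ²/2m · u'') dx = 3.5417, so ⟨T⟩ = 3.5417 / 3.1350.
⟨T⟩ = 1.1297.

1.13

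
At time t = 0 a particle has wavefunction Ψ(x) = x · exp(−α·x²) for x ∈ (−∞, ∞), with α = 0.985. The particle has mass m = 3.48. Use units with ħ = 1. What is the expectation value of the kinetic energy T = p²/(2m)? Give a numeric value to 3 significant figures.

0.425

T = −(ħ²/2m) d²/dx², so ⟨T⟩ = −(ħ²/2m) ∫ Ψ*·Ψ'' dx / ∫|Ψ|² dx; with m = 3.48.
Expand each integrand as polynomial × e^(−2αx²) and use ∫x^(2j)·e^(−2αx²) dx = (2j−1)!!/(4α)^j · √(π/(2α)), odd powers → 0; here √(π/(2α)) = 1.2628. Differentiate with the product rule, d/dx e^(−αx²) = −2αx·e^(−αx²).
State is unnormalized: ∫|Ψ|² dx = 0.32051, and ∫Ψ*·(−ħ²/2m · Ψ'') dx = 0.13608, so ⟨T⟩ = 0.13608 / 0.32051.
⟨T⟩ = 0.42457.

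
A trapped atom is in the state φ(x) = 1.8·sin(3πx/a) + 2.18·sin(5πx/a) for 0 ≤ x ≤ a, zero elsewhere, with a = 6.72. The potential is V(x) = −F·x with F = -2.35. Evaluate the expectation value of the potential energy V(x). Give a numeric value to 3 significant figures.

7.90

⟨V⟩ = ∫ V(x)·|φ|² dx / ∫|φ|² dx.
On 0 ≤ x ≤ a (j ≠ l): ∫sin²(jπx/a) dx = a/2, ∫sin(jπx/a)·sin(lπx/a) dx = 0; diagonal moments ∫x·sin²(jπx/a) dx = a²/4, ∫x²·sin²(jπx/a) dx = a³·(1/6 − 1/(4j²π²)); cross terms ∫x·sin(jπx/a)·sin(lπx/a) dx = 0 for j + l even and −4jla²/(π²(j² − l²)²) for j + l odd, ∫x²·sin(jπx/a)·sin(lπx/a) dx = (−1)^(j+l)·4jla³/(π²(j² − l²)²); higher powers the same way via product-to-sum and parts.
State is unnormalized: ∫|φ|² dx = 26.854, and ∫φ*·V(x)·φ dx = 212.04, so ⟨V⟩ = 212.04 / 26.854.
⟨V⟩ = 7.8960.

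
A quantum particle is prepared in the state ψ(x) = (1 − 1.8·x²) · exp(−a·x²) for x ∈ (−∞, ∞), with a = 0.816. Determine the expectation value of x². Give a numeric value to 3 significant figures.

⟨x²⟩ = ∫ x²·|ψ|² dx / ∫|ψ|² dx (integrals over the domain).
Expand each integrand as polynomial × e^(−2ax²) and use ∫x^(2j)·e^(−2ax²) dx = (2j−1)!!/(4a)^j · √(π/(2a)), odd powers → 0; here √(π/(2a)) = 1.3874.
State is unnormalized: ∫|ψ|² dx = 1.1230, and ∫ψ*·x²·ψ dx = 0.95768, so ⟨x²⟩ = 0.95768 / 1.1230.
⟨x²⟩ = 0.85277.

0.853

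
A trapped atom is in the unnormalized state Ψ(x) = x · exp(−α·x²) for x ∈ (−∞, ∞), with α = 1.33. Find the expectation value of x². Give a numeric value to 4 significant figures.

0.5639

⟨x²⟩ = ∫ x²·|Ψ|² dx / ∫|Ψ|² dx (integrals over the domain).
Expand each integrand as polynomial × e^(−2αx²) and use ∫x^(2j)·e^(−2αx²) dx = (2j−1)!!/(4α)^j · √(π/(2α)), odd powers → 0; here √(π/(2α)) = 1.0868.
State is unnormalized: ∫|Ψ|² dx = 0.20428, and ∫Ψ*·x²·Ψ dx = 0.11519, so ⟨x²⟩ = 0.11519 / 0.20428.
⟨x²⟩ = 0.56391.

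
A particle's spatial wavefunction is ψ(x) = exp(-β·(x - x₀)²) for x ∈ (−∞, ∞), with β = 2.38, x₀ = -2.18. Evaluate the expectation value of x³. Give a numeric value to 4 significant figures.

⟨x³⟩ = ∫ x³·|ψ|² dx / ∫|ψ|² dx (integrals over the domain).
Gaussian moments (u = x − x₀): ∫u^(2j)·e^(−2βu²) du = (2j−1)!!/(4β)^j · √(π/(2β)), odd powers integrate to 0; here √(π/(2β)) = 0.81240.
State is unnormalized: ∫|ψ|² dx = 0.81240, and ∫ψ*·x³·ψ dx = -8.9748, so ⟨x³⟩ = -8.9748 / 0.81240.
⟨x³⟩ = -11.047.

-11.05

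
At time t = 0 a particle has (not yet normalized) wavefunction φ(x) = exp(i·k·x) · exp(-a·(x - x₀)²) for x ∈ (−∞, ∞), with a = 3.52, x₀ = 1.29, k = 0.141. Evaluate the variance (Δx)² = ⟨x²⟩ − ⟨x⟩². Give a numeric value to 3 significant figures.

0.0710

Compute ⟨x⟩ and ⟨x²⟩ separately, then (Δx)² = ⟨x²⟩ − ⟨x⟩².
Gaussian moments (u = x − x₀): ∫u^(2j)·e^(−2au²) du = (2j−1)!!/(4a)^j · √(π/(2a)), odd powers integrate to 0; here √(π/(2a)) = 0.66802.
Normalization: ∫|φ|² dx = 0.66802.
⟨x⟩ = 1.2900 and ⟨x²⟩ = 1.7351.
(Δx)² = 1.7351 − (1.2900)² = 0.071023.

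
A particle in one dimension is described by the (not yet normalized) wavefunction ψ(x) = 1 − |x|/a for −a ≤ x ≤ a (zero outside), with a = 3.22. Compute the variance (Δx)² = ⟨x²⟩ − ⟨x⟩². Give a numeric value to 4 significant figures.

Compute ⟨x⟩ and ⟨x²⟩ separately, then (Δx)² = ⟨x²⟩ − ⟨x⟩².
ψ is even, so ∫ over [−a, a] = 2∫₀ᵃ with ψ = 1 − x/a there: ∫₀ᵃ (1 − x/a)² dx = a/3, ∫₀ᵃ x²(1 − x/a)² dx = a³/30, ∫₀ᵃ x⁴(1 − x/a)² dx = a⁵/105.
Normalization: ∫|ψ|² dx = 2.1467.
⟨x⟩ = 0.0000 and ⟨x²⟩ = 1.0368.
(Δx)² = 1.0368 − (0.0000)² = 1.0368.

1.037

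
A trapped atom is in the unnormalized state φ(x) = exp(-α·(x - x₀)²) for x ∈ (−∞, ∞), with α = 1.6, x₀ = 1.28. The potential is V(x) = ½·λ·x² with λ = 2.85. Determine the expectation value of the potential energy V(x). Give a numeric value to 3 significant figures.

⟨V⟩ = ∫ V(x)·|φ|² dx / ∫|φ|² dx.
Gaussian moments (u = x − x₀): ∫u^(2j)·e^(−2αu²) du = (2j−1)!!/(4α)^j · √(π/(2α)), odd powers integrate to 0; here √(π/(2α)) = 0.99083.
State is unnormalized: ∫|φ|² dx = 0.99083, and ∫φ*·V(x)·φ dx = 2.5339, so ⟨V⟩ = 2.5339 / 0.99083.
⟨V⟩ = 2.5574.

2.56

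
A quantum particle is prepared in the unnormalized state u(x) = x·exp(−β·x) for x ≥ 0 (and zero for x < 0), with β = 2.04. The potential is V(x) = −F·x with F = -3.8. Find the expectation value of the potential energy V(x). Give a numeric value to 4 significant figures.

2.794

⟨V⟩ = ∫ V(x)·|u|² dx / ∫|u|² dx.
Every integrand reduces to terms xʲ·e^(−2βx) on [0, ∞); use ∫₀^∞ xʲ·e^(−2βx) dx = j!/(2β)^(j+1).
State is unnormalized: ∫|u|² dx = 0.029448, and ∫u*·V(x)·u dx = 0.082280, so ⟨V⟩ = 0.082280 / 0.029448.
⟨V⟩ = 2.7941.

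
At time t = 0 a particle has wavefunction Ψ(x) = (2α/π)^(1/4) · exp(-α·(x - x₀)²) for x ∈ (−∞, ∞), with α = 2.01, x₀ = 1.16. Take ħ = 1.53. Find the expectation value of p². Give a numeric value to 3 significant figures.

p² Ψ = −ħ² d²Ψ/dx²; ⟨p²⟩ = −ħ² ∫ Ψ*·Ψ'' dx.
Gaussian moments (u = x − x₀): ∫u^(2j)·e^(−2αu²) du = (2j−1)!!/(4α)^j · √(π/(2α)), odd powers integrate to 0; here √(π/(2α)) = 0.88402. Derivatives: d/dx e^(−αu²) = −2αu·e^(−αu²), d²/dx² e^(−αu²) = (4α²u² − 2α)·e^(−αu²).
⟨p²⟩ = 4.7052.

4.71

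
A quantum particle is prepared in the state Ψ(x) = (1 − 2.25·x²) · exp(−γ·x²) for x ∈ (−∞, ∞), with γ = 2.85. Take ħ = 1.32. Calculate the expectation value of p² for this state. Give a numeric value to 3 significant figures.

11.5

p² Ψ = −ħ² d²Ψ/dx²; ⟨p²⟩ = −ħ² ∫ Ψ*·Ψ'' dx / ∫|Ψ|² dx.
Expand each integrand as polynomial × e^(−2γx²) and use ∫x^(2j)·e^(−2γx²) dx = (2j−1)!!/(4γ)^j · √(π/(2γ)), odd powers → 0; here √(π/(2γ)) = 0.74240. Differentiate with the product rule, d/dx e^(−γx²) = −2γx·e^(−γx²).
State is unnormalized: ∫|Ψ|² dx = 0.53611, and ∫Ψ*·(−ħ² Ψ'') dx = 6.1472, so ⟨p²⟩ = 6.1472 / 0.53611.
⟨p²⟩ = 11.466.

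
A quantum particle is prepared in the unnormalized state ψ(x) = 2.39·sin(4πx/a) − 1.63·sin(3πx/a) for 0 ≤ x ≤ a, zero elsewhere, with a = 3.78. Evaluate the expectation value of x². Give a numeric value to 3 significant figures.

7.35

⟨x²⟩ = ∫ x²·|ψ|² dx / ∫|ψ|² dx (integrals over the domain).
On 0 ≤ x ≤ a (j ≠ l): ∫sin²(jπx/a) dx = a/2, ∫sin(jπx/a)·sin(lπx/a) dx = 0; diagonal moments ∫x·sin²(jπx/a) dx = a²/4, ∫x²·sin²(jπx/a) dx = a³·(1/6 − 1/(4j²π²)); cross terms ∫x·sin(jπx/a)·sin(lπx/a) dx = 0 for j + l even and −4jla²/(π²(j² − l²)²) for j + l odd, ∫x²·sin(jπx/a)·sin(lπx/a) dx = (−1)^(j+l)·4jla³/(π²(j² − l²)²); higher powers the same way via product-to-sum and parts.
State is unnormalized: ∫|ψ|² dx = 15.817, and ∫ψ*·x²·ψ dx = 116.21, so ⟨x²⟩ = 116.21 / 15.817.
⟨x²⟩ = 7.3470.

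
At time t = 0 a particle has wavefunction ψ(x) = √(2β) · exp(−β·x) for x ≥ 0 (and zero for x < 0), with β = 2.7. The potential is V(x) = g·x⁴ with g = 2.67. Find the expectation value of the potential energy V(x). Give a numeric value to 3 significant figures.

0.0754

⟨V⟩ = ∫ V(x)·|ψ|² dx.
Every integrand reduces to terms xʲ·e^(−2βx) on [0, ∞); use ∫₀^∞ xʲ·e^(−2βx) dx = j!/(2β)^(j+1).
⟨V⟩ = 0.075361.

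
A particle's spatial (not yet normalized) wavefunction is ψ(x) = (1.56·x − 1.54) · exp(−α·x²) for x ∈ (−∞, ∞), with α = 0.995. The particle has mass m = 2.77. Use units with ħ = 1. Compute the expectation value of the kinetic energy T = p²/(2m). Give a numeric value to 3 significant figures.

0.253

T = −(ħ²/2m) d²/dx², so ⟨T⟩ = −(ħ²/2m) ∫ ψ*·ψ'' dx / ∫|ψ|² dx; with m = 2.77.
Expand each integrand as polynomial × e^(−2αx²) and use ∫x^(2j)·e^(−2αx²) dx = (2j−1)!!/(4α)^j · √(π/(2α)), odd powers → 0; here √(π/(2α)) = 1.2565. Differentiate with the product rule, d/dx e^(−αx²) = −2αx·e^(−αx²).
State is unnormalized: ∫|ψ|² dx = 3.7481, and ∫ψ*·(−ħ²/2m · ψ'') dx = 0.94914, so ⟨T⟩ = 0.94914 / 3.7481.
⟨T⟩ = 0.25323.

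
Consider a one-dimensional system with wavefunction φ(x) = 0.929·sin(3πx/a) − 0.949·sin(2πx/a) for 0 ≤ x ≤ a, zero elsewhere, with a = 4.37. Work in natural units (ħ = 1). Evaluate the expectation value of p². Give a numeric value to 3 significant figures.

p² φ = −ħ² d²φ/dx²; ⟨p²⟩ = −ħ² ∫ φ*·φ'' dx / ∫|φ|² dx.
d²/dx² sin(jπx/a) = −(jπ/a)²·sin(jπx/a); on 0 ≤ x ≤ a, ∫sin²(jπx/a) dx = a/2 and ∫sin(jπx/a)·sin(lπx/a) dx = 0 for j ≠ l, so only diagonal terms survive in ∫|φ|² and ∫φ·φ″; ∫φ·φ′ dx = [φ²/2] between the walls = 0.
State is unnormalized: ∫|φ|² dx = 3.8536, and ∫φ*·(−ħ² φ'') dx = 12.839, so ⟨p²⟩ = 12.839 / 3.8536.
⟨p²⟩ = 3.3318.

3.33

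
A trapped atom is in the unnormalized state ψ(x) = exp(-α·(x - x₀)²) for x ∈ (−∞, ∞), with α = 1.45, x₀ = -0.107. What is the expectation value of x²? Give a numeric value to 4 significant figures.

⟨x²⟩ = ∫ x²·|ψ|² dx / ∫|ψ|² dx (integrals over the domain).
Gaussian moments (u = x − x₀): ∫u^(2j)·e^(−2αu²) du = (2j−1)!!/(4α)^j · √(π/(2α)), odd powers integrate to 0; here √(π/(2α)) = 1.0408.
State is unnormalized: ∫|ψ|² dx = 1.0408, and ∫ψ*·x²·ψ dx = 0.19137, so ⟨x²⟩ = 0.19137 / 1.0408.
⟨x²⟩ = 0.18386.

0.1839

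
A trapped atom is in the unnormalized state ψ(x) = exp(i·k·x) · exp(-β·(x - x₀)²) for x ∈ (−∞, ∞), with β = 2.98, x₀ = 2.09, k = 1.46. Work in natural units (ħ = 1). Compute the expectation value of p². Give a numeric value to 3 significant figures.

5.11

p² ψ = −ħ² d²ψ/dx²; ⟨p²⟩ = −ħ² ∫ ψ*·ψ'' dx / ∫|ψ|² dx.
Gaussian moments (u = x − x₀): ∫u^(2j)·e^(−2βu²) du = (2j−1)!!/(4β)^j · √(π/(2β)), odd powers integrate to 0; here √(π/(2β)) = 0.72603. Derivatives: ψ′ = (ik − 2βu)·ψ, ψ″ = ((ik − 2βu)² − 2β)·ψ; the odd-in-u pieces drop out.
State is unnormalized: ∫|ψ|² dx = 0.72603, and ∫ψ*·(−ħ² ψ'') dx = 3.7112, so ⟨p²⟩ = 3.7112 / 0.72603.
⟨p²⟩ = 5.1116.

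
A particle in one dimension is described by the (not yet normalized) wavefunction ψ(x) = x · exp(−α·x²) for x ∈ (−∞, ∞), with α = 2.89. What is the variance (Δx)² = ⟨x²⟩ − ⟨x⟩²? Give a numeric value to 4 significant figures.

0.2595

Compute ⟨x⟩ and ⟨x²⟩ separately, then (Δx)² = ⟨x²⟩ − ⟨x⟩².
Expand each integrand as polynomial × e^(−2αx²) and use ∫x^(2j)·e^(−2αx²) dx = (2j−1)!!/(4α)^j · √(π/(2α)), odd powers → 0; here √(π/(2α)) = 0.73724.
Normalization: ∫|ψ|² dx = 0.063775.
⟨x⟩ = 0.0000 and ⟨x²⟩ = 0.25952.
(Δx)² = 0.25952 − (0.0000)² = 0.25952.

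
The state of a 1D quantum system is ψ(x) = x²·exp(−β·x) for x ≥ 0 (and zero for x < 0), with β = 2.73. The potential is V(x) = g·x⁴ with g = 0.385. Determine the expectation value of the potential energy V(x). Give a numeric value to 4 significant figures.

0.7278

⟨V⟩ = ∫ V(x)·|ψ|² dx / ∫|ψ|² dx.
Every integrand reduces to terms xʲ·e^(−2βx) on [0, ∞); use ∫₀^∞ xʲ·e^(−2βx) dx = j!/(2β)^(j+1).
State is unnormalized: ∫|ψ|² dx = 0.0049459, and ∫ψ*·V(x)·ψ dx = 0.0035995, so ⟨V⟩ = 0.0035995 / 0.0049459.
⟨V⟩ = 0.72778.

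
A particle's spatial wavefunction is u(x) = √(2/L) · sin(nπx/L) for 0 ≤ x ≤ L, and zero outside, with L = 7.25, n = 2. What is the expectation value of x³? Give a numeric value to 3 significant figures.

⟨x³⟩ = ∫ x³·|u|² dx (integrals over the domain).
With sin²θ = (1 − cos2θ)/2 on 0 ≤ x ≤ L: ∫sin²(nπx/L) dx = L/2, ∫x·sin²(nπx/L) dx = L²/4, ∫x²·sin²(nπx/L) dx = L³·(1/6 − 1/(4n²π²)); higher powers xᵏ the same way, integrating xᵏ·cos(2nπx/L) by parts.
⟨x³⟩ = 88.030.

88.0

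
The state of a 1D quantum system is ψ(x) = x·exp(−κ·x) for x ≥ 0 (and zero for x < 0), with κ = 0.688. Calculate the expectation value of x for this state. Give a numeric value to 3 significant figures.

2.18

⟨x⟩ = ∫ x·|ψ|² dx / ∫|ψ|² dx (integrals over the domain).
Every integrand reduces to terms xʲ·e^(−2κx) on [0, ∞); use ∫₀^∞ xʲ·e^(−2κx) dx = j!/(2κ)^(j+1).
State is unnormalized: ∫|ψ|² dx = 0.76767, and ∫ψ*·x·ψ dx = 1.6737, so ⟨x⟩ = 1.6737 / 0.76767.
⟨x⟩ = 2.1802.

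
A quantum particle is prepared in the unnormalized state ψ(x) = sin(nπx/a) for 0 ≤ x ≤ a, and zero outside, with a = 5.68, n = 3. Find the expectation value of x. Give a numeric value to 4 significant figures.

2.840

⟨x⟩ = ∫ x·|ψ|² dx / ∫|ψ|² dx (integrals over the domain).
With sin²θ = (1 − cos2θ)/2 on 0 ≤ x ≤ a: ∫sin²(nπx/a) dx = a/2, ∫x·sin²(nπx/a) dx = a²/4, ∫x²·sin²(nπx/a) dx = a³·(1/6 − 1/(4n²π²)); higher powers xᵏ the same way, integrating xᵏ·cos(2nπx/a) by parts.
State is unnormalized: ∫|ψ|² dx = 2.8400, and ∫ψ*·x·ψ dx = 8.0656, so ⟨x⟩ = 8.0656 / 2.8400.
⟨x⟩ = 2.8400.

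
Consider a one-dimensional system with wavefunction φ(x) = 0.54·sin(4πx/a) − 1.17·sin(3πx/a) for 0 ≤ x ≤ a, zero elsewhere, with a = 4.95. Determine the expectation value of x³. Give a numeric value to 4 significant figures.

⟨x³⟩ = ∫ x³·|φ|² dx / ∫|φ|² dx (integrals over the domain).
On 0 ≤ x ≤ a (j ≠ l): ∫sin²(jπx/a) dx = a/2, ∫sin(jπx/a)·sin(lπx/a) dx = 0; diagonal moments ∫x·sin²(jπx/a) dx = a²/4, ∫x²·sin²(jπx/a) dx = a³·(1/6 − 1/(4j²π²)); cross terms ∫x·sin(jπx/a)·sin(lπx/a) dx = 0 for j + l even and −4jla²/(π²(j² − l²)²) for j + l odd, ∫x²·sin(jπx/a)·sin(lπx/a) dx = (−1)^(j+l)·4jla³/(π²(j² − l²)²); higher powers the same way via product-to-sum and parts.
State is unnormalized: ∫|φ|² dx = 4.1097, and ∫φ*·x³·φ dx = 186.97, so ⟨x³⟩ = 186.97 / 4.1097.
⟨x³⟩ = 45.493.

45.49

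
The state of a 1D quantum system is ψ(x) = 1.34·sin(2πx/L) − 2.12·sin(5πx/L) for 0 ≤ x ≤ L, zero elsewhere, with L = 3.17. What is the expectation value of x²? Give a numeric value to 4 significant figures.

⟨x²⟩ = ∫ x²·|ψ|² dx / ∫|ψ|² dx (integrals over the domain).
On 0 ≤ x ≤ L (j ≠ l): ∫sin²(jπx/L) dx = L/2, ∫sin(jπx/L)·sin(lπx/L) dx = 0; diagonal moments ∫x·sin²(jπx/L) dx = L²/4, ∫x²·sin²(jπx/L) dx = L³·(1/6 − 1/(4j²π²)); cross terms ∫x·sin(jπx/L)·sin(lπx/L) dx = 0 for j + l even and −4jlL²/(π²(j² − l²)²) for j + l odd, ∫x²·sin(jπx/L)·sin(lπx/L) dx = (−1)^(j+l)·4jlL³/(π²(j² − l²)²); higher powers the same way via product-to-sum and parts.
State is unnormalized: ∫|ψ|² dx = 9.9697, and ∫ψ*·x²·ψ dx = 34.551, so ⟨x²⟩ = 34.551 / 9.9697.
⟨x²⟩ = 3.4656.

3.466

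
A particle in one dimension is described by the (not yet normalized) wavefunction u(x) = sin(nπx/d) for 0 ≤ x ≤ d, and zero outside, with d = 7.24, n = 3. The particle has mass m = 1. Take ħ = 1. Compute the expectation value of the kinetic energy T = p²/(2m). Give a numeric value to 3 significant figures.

T = −(ħ²/2m) d²/dx², so ⟨T⟩ = −(ħ²/2m) ∫ u*·u'' dx / ∫|u|² dx; with m = 1.
d/dx sin(nπx/d) = (nπ/d)·cos(nπx/d) and d²/dx² sin(nπx/d) = −(nπ/d)²·sin(nπx/d); on 0 ≤ x ≤ d, ∫sin²(nπx/d) dx = d/2 and ∫sin(nπx/d)·cos(nπx/d) dx = 0.
State is unnormalized: ∫|u|² dx = 3.6200, and ∫u*·(−ħ²/2m · u'') dx = 3.0672, so ⟨T⟩ = 3.0672 / 3.6200.
⟨T⟩ = 0.84730.

0.847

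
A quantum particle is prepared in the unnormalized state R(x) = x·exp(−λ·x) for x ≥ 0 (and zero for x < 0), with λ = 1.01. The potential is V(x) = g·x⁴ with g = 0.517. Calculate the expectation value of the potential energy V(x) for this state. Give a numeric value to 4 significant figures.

⟨V⟩ = ∫ V(x)·|R|² dx / ∫|R|² dx.
Every integrand reduces to terms xʲ·e^(−2λx) on [0, ∞); use ∫₀^∞ xʲ·e^(−2λx) dx = j!/(2λ)^(j+1).
State is unnormalized: ∫|R|² dx = 0.24265, and ∫R*·V(x)·R dx = 2.7125, so ⟨V⟩ = 2.7125 / 0.24265.
⟨V⟩ = 11.179.

11.18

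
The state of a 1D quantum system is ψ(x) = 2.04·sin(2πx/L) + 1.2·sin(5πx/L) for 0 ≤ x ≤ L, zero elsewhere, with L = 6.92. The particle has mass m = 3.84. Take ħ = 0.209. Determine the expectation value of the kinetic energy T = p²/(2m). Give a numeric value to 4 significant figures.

0.01102

T = −(ħ²/2m) d²/dx², so ⟨T⟩ = −(ħ²/2m) ∫ ψ*·ψ'' dx / ∫|ψ|² dx; with m = 3.84.
d²/dx² sin(jπx/L) = −(jπ/L)²·sin(jπx/L); on 0 ≤ x ≤ L, ∫sin²(jπx/L) dx = L/2 and ∫sin(jπx/L)·sin(lπx/L) dx = 0 for j ≠ l, so only diagonal terms survive in ∫|ψ|² and ∫ψ·ψ″; ∫ψ·ψ′ dx = [ψ²/2] between the walls = 0.
State is unnormalized: ∫|ψ|² dx = 19.382, and ∫ψ*·(−ħ²/2m · ψ'') dx = 0.21353, so ⟨T⟩ = 0.21353 / 19.382.
⟨T⟩ = 0.011017.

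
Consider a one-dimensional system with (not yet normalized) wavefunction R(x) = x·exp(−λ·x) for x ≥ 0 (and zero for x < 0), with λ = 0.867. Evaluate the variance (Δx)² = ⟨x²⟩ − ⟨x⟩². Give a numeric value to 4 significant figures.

Compute ⟨x⟩ and ⟨x²⟩ separately, then (Δx)² = ⟨x²⟩ − ⟨x⟩².
Every integrand reduces to terms xʲ·e^(−2λx) on [0, ∞); use ∫₀^∞ xʲ·e^(−2λx) dx = j!/(2λ)^(j+1).
Normalization: ∫|R|² dx = 0.38360.
⟨x⟩ = 1.7301 and ⟨x²⟩ = 3.9910.
(Δx)² = 3.9910 − (1.7301)² = 0.99775.

0.9978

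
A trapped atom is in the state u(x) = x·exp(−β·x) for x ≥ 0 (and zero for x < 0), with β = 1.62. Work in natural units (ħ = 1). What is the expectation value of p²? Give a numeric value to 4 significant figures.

p² u = −ħ² d²u/dx²; ⟨p²⟩ = −ħ² ∫ u*·u'' dx / ∫|u|² dx.
Differentiate x·exp(−β·x) with the product rule; every integrand then reduces to terms xʲ·e^(−2βx) on [0, ∞), with ∫₀^∞ xʲ·e^(−2βx) dx = j!/(2β)^(j+1).
State is unnormalized: ∫|u|² dx = 0.058802, and ∫u*·(−ħ² u'') dx = 0.15432, so ⟨p²⟩ = 0.15432 / 0.058802.
⟨p²⟩ = 2.6244.

2.624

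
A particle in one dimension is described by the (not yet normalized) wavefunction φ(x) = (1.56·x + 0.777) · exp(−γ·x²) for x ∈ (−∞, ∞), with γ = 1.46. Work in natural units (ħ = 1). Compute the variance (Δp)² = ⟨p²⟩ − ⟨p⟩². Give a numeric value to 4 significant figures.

Compute ⟨p⟩ and ⟨p²⟩ separately; (Δp)² = ⟨p²⟩ − ⟨p⟩².
Expand each integrand as polynomial × e^(−2γx²) and use ∫x^(2j)·e^(−2γx²) dx = (2j−1)!!/(4γ)^j · √(π/(2γ)), odd powers → 0; here √(π/(2γ)) = 1.0373. Differentiate with the product rule, d/dx e^(−γx²) = −2γx·e^(−γx²).
Normalization: ∫|φ|² dx = 1.0585.
⟨p⟩ = 0.0000 and ⟨p²⟩ = 2.6524.
(Δp)² = 2.6524 − (0.0000)² = 2.6524.

2.652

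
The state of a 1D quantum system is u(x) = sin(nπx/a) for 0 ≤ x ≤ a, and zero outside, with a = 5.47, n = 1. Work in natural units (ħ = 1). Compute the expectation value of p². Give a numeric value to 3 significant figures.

0.330

p² u = −ħ² d²u/dx²; ⟨p²⟩ = −ħ² ∫ u*·u'' dx / ∫|u|² dx.
d/dx sin(nπx/a) = (nπ/a)·cos(nπx/a) and d²/dx² sin(nπx/a) = −(nπ/a)²·sin(nπx/a); on 0 ≤ x ≤ a, ∫sin²(nπx/a) dx = a/2 and ∫sin(nπx/a)·cos(nπx/a) dx = 0.
State is unnormalized: ∫|u|² dx = 2.7350, and ∫u*·(−ħ² u'') dx = 0.90216, so ⟨p²⟩ = 0.90216 / 2.7350.
⟨p²⟩ = 0.32986.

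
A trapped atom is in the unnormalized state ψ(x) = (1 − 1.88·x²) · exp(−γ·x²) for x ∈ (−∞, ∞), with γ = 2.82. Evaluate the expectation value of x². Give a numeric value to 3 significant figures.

0.0493

⟨x²⟩ = ∫ x²·|ψ|² dx / ∫|ψ|² dx (integrals over the domain).
Expand each integrand as polynomial × e^(−2γx²) and use ∫x^(2j)·e^(−2γx²) dx = (2j−1)!!/(4γ)^j · √(π/(2γ)), odd powers → 0; here √(π/(2γ)) = 0.74634.
State is unnormalized: ∫|ψ|² dx = 0.55975, and ∫ψ*·x²·ψ dx = 0.027569, so ⟨x²⟩ = 0.027569 / 0.55975.
⟨x²⟩ = 0.049251.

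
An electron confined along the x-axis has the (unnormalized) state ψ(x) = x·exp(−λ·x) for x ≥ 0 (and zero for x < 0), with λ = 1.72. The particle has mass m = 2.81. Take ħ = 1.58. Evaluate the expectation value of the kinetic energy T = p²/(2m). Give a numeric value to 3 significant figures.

1.31

T = −(ħ²/2m) d²/dx², so ⟨T⟩ = −(ħ²/2m) ∫ ψ*·ψ'' dx / ∫|ψ|² dx; with m = 2.81.
Differentiate x·exp(−λ·x) with the product rule; every integrand then reduces to terms xʲ·e^(−2λx) on [0, ∞), with ∫₀^∞ xʲ·e^(−2λx) dx = j!/(2λ)^(j+1).
State is unnormalized: ∫|ψ|² dx = 0.049131, and ∫ψ*·(−ħ²/2m · ψ'') dx = 0.064564, so ⟨T⟩ = 0.064564 / 0.049131.
⟨T⟩ = 1.3141.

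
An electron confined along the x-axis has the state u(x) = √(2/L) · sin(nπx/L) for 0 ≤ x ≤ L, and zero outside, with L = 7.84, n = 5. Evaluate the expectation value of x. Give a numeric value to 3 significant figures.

⟨x⟩ = ∫ x·|u|² dx (integrals over the domain).
With sin²θ = (1 − cos2θ)/2 on 0 ≤ x ≤ L: ∫sin²(nπx/L) dx = L/2, ∫x·sin²(nπx/L) dx = L²/4, ∫x²·sin²(nπx/L) dx = L³·(1/6 − 1/(4n²π²)); higher powers xᵏ the same way, integrating xᵏ·cos(2nπx/L) by parts.
⟨x⟩ = 3.9200.

3.92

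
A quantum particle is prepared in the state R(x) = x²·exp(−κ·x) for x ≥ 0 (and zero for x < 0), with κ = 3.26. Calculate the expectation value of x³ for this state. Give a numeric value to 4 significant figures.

0.7577

⟨x³⟩ = ∫ x³·|R|² dx / ∫|R|² dx (integrals over the domain).
Every integrand reduces to terms xʲ·e^(−2κx) on [0, ∞); use ∫₀^∞ xʲ·e^(−2κx) dx = j!/(2κ)^(j+1).
State is unnormalized: ∫|R|² dx = 0.0020369, and ∫R*·x³·R dx = 0.0015433, so ⟨x³⟩ = 0.0015433 / 0.0020369.
⟨x³⟩ = 0.75766.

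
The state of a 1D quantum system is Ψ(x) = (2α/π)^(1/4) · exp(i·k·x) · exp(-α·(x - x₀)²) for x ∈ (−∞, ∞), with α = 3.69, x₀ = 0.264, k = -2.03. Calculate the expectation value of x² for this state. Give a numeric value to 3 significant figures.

0.137

⟨x²⟩ = ∫ x²·|Ψ|² dx (integrals over the domain).
Gaussian moments (u = x − x₀): ∫u^(2j)·e^(−2αu²) du = (2j−1)!!/(4α)^j · √(π/(2α)), odd powers integrate to 0; here √(π/(2α)) = 0.65245.
⟨x²⟩ = 0.13745.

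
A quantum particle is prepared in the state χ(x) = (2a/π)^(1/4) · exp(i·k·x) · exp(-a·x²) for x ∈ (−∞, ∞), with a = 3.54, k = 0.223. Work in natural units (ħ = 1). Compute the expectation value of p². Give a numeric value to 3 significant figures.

p² χ = −ħ² d²χ/dx²; ⟨p²⟩ = −ħ² ∫ χ*·χ'' dx.
Gaussian moments: ∫x^(2j)·e^(−2ax²) dx = (2j−1)!!/(4a)^j · √(π/(2a)), odd powers integrate to 0; here √(π/(2a)) = 0.66613. Derivatives: χ′ = (ik − 2ax)·χ, χ″ = ((ik − 2ax)² − 2a)·χ; the odd-in-x pieces drop out.
⟨p²⟩ = 3.5897.

3.59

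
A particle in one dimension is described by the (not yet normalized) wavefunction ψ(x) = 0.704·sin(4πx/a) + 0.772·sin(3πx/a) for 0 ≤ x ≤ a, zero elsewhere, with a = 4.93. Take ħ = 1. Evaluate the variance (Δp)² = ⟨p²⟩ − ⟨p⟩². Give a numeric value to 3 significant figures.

Compute ⟨p⟩ and ⟨p²⟩ separately; (Δp)² = ⟨p²⟩ − ⟨p⟩².
d²/dx² sin(jπx/a) = −(jπ/a)²·sin(jπx/a); on 0 ≤ x ≤ a, ∫sin²(jπx/a) dx = a/2 and ∫sin(jπx/a)·sin(lπx/a) dx = 0 for j ≠ l, so only diagonal terms survive in ∫|ψ|² and ∫ψ·ψ″; ∫ψ·ψ′ dx = [ψ²/2] between the walls = 0.
Normalization: ∫|ψ|² dx = 2.6908.
⟨p⟩ = 0.0000 and ⟨p²⟩ = 4.9453.
(Δp)² = 4.9453 − (0.0000)² = 4.9453.

4.95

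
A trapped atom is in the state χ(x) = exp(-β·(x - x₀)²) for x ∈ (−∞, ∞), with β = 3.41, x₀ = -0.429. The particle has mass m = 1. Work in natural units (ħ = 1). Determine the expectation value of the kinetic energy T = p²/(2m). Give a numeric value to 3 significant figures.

T = −(ħ²/2m) d²/dx², so ⟨T⟩ = −(ħ²/2m) ∫ χ*·χ'' dx / ∫|χ|² dx; with m = 1.
Gaussian moments (u = x − x₀): ∫u^(2j)·e^(−2βu²) du = (2j−1)!!/(4β)^j · √(π/(2β)), odd powers integrate to 0; here √(π/(2β)) = 0.67871. Derivatives: d/dx e^(−βu²) = −2βu·e^(−βu²), d²/dx² e^(−βu²) = (4β²u² − 2β)·e^(−βu²).
State is unnormalized: ∫|χ|² dx = 0.67871, and ∫χ*·(−ħ²/2m · χ'') dx = 1.1572, so ⟨T⟩ = 1.1572 / 0.67871.
⟨T⟩ = 1.7050.

1.71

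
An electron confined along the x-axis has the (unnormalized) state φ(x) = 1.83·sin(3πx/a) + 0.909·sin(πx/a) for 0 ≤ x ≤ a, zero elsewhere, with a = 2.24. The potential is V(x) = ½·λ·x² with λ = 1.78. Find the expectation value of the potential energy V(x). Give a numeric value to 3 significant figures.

1.56

⟨V⟩ = ∫ V(x)·|φ|² dx / ∫|φ|² dx.
On 0 ≤ x ≤ a (j ≠ l): ∫sin²(jπx/a) dx = a/2, ∫sin(jπx/a)·sin(lπx/a) dx = 0; diagonal moments ∫x·sin²(jπx/a) dx = a²/4, ∫x²·sin²(jπx/a) dx = a³·(1/6 − 1/(4j²π²)); cross terms ∫x·sin(jπx/a)·sin(lπx/a) dx = 0 for j + l even and −4jla²/(π²(j² − l²)²) for j + l odd, ∫x²·sin(jπx/a)·sin(lπx/a) dx = (−1)^(j+l)·4jla³/(π²(j² − l²)²); higher powers the same way via product-to-sum and parts.
State is unnormalized: ∫|φ|² dx = 4.6762, and ∫φ*·V(x)·φ dx = 7.2894, so ⟨V⟩ = 7.2894 / 4.6762.
⟨V⟩ = 1.5588.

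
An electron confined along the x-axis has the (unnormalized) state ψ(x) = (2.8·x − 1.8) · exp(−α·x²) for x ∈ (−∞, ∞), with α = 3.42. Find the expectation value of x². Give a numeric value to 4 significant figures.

0.09507

⟨x²⟩ = ∫ x²·|ψ|² dx / ∫|ψ|² dx (integrals over the domain).
Expand each integrand as polynomial × e^(−2αx²) and use ∫x^(2j)·e^(−2αx²) dx = (2j−1)!!/(4α)^j · √(π/(2α)), odd powers → 0; here √(π/(2α)) = 0.67771.
State is unnormalized: ∫|ψ|² dx = 2.5842, and ∫ψ*·x²·ψ dx = 0.24569, so ⟨x²⟩ = 0.24569 / 2.5842.
⟨x²⟩ = 0.095073.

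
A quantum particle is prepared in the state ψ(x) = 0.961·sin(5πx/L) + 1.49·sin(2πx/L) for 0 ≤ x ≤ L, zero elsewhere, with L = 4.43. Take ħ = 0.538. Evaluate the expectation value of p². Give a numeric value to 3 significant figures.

p² ψ = −ħ² d²ψ/dx²; ⟨p²⟩ = −ħ² ∫ ψ*·ψ'' dx / ∫|ψ|² dx.
d²/dx² sin(jπx/L) = −(jπ/L)²·sin(jπx/L); on 0 ≤ x ≤ L, ∫sin²(jπx/L) dx = L/2 and ∫sin(jπx/L)·sin(lπx/L) dx = 0 for j ≠ l, so only diagonal terms survive in ∫|ψ|² and ∫ψ·ψ″; ∫ψ·ψ′ dx = [ψ²/2] between the walls = 0.
State is unnormalized: ∫|ψ|² dx = 6.9631, and ∫ψ*·(−ħ² ψ'') dx = 10.307, so ⟨p²⟩ = 10.307 / 6.9631.
⟨p²⟩ = 1.4803.

1.48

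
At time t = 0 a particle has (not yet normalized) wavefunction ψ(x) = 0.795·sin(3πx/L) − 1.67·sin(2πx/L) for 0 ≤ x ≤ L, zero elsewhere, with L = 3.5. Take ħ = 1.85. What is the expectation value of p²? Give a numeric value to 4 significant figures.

p² ψ = −ħ² d²ψ/dx²; ⟨p²⟩ = −ħ² ∫ ψ*·ψ'' dx / ∫|ψ|² dx.
d²/dx² sin(jπx/L) = −(jπ/L)²·sin(jπx/L); on 0 ≤ x ≤ L, ∫sin²(jπx/L) dx = L/2 and ∫sin(jπx/L)·sin(lπx/L) dx = 0 for j ≠ l, so only diagonal terms survive in ∫|ψ|² and ∫ψ·ψ″; ∫ψ·ψ′ dx = [ψ²/2] between the walls = 0.
State is unnormalized: ∫|ψ|² dx = 5.9866, and ∫ψ*·(−ħ² ψ'') dx = 81.280, so ⟨p²⟩ = 81.280 / 5.9866.
⟨p²⟩ = 13.577.

13.58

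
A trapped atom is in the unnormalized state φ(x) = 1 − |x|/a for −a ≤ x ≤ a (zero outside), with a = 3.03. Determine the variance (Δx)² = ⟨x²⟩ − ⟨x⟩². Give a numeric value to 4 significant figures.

Compute ⟨x⟩ and ⟨x²⟩ separately, then (Δx)² = ⟨x²⟩ − ⟨x⟩².
φ is even, so ∫ over [−a, a] = 2∫₀ᵃ with φ = 1 − x/a there: ∫₀ᵃ (1 − x/a)² dx = a/3, ∫₀ᵃ x²(1 − x/a)² dx = a³/30, ∫₀ᵃ x⁴(1 − x/a)² dx = a⁵/105.
Normalization: ∫|φ|² dx = 2.0200.
⟨x⟩ = 0.0000 and ⟨x²⟩ = 0.91809.
(Δx)² = 0.91809 − (0.0000)² = 0.91809.

0.9181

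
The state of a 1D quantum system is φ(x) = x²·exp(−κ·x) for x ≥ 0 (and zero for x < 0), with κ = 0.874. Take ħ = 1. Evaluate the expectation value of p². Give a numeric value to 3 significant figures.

0.255

p² φ = −ħ² d²φ/dx²; ⟨p²⟩ = −ħ² ∫ φ*·φ'' dx / ∫|φ|² dx.
Differentiate x²·exp(−κ·x) with the product rule; every integrand then reduces to terms xʲ·e^(−2κx) on [0, ∞), with ∫₀^∞ xʲ·e^(−2κx) dx = j!/(2κ)^(j+1).
State is unnormalized: ∫|φ|² dx = 1.4706, and ∫φ*·(−ħ² φ'') dx = 0.37446, so ⟨p²⟩ = 0.37446 / 1.4706.
⟨p²⟩ = 0.25463.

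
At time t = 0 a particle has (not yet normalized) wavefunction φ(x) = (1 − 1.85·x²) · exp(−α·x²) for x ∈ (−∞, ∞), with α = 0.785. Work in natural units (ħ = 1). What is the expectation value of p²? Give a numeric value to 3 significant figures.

4.19

p² φ = −ħ² d²φ/dx²; ⟨p²⟩ = −ħ² ∫ φ*·φ'' dx / ∫|φ|² dx.
Expand each integrand as polynomial × e^(−2αx²) and use ∫x^(2j)·e^(−2αx²) dx = (2j−1)!!/(4α)^j · √(π/(2α)), odd powers → 0; here √(π/(2α)) = 1.4146. Differentiate with the product rule, d/dx e^(−αx²) = −2αx·e^(−αx²).
State is unnormalized: ∫|φ|² dx = 1.2208, and ∫φ*·(−ħ² φ'') dx = 5.1171, so ⟨p²⟩ = 5.1171 / 1.2208.
⟨p²⟩ = 4.1916.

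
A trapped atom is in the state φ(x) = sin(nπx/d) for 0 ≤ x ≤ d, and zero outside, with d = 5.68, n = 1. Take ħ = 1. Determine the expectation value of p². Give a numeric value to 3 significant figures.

0.306

p² φ = −ħ² d²φ/dx²; ⟨p²⟩ = −ħ² ∫ φ*·φ'' dx / ∫|φ|² dx.
d/dx sin(nπx/d) = (nπ/d)·cos(nπx/d) and d²/dx² sin(nπx/d) = −(nπ/d)²·sin(nπx/d); on 0 ≤ x ≤ d, ∫sin²(nπx/d) dx = d/2 and ∫sin(nπx/d)·cos(nπx/d) dx = 0.
State is unnormalized: ∫|φ|² dx = 2.8400, and ∫φ*·(−ħ² φ'') dx = 0.86880, so ⟨p²⟩ = 0.86880 / 2.8400.
⟨p²⟩ = 0.30592.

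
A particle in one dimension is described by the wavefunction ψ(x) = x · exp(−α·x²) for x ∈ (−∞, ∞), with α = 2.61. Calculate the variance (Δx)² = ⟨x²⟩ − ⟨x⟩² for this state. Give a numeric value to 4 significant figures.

Compute ⟨x⟩ and ⟨x²⟩ separately, then (Δx)² = ⟨x²⟩ − ⟨x⟩².
Expand each integrand as polynomial × e^(−2αx²) and use ∫x^(2j)·e^(−2αx²) dx = (2j−1)!!/(4α)^j · √(π/(2α)), odd powers → 0; here √(π/(2α)) = 0.77578.
Normalization: ∫|ψ|² dx = 0.074309.
⟨x⟩ = 0.0000 and ⟨x²⟩ = 0.28736.
(Δx)² = 0.28736 − (0.0000)² = 0.28736.

0.2874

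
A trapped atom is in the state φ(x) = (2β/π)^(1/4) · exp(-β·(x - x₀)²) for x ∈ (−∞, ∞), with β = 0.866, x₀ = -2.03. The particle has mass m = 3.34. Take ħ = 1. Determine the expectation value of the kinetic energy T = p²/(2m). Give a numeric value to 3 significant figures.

0.130

T = −(ħ²/2m) d²/dx², so ⟨T⟩ = −(ħ²/2m) ∫ φ*·φ'' dx; with m = 3.34.
Gaussian moments (u = x − x₀): ∫u^(2j)·e^(−2βu²) du = (2j−1)!!/(4β)^j · √(π/(2β)), odd powers integrate to 0; here √(π/(2β)) = 1.3468. Derivatives: d/dx e^(−βu²) = −2βu·e^(−βu²), d²/dx² e^(−βu²) = (4β²u² − 2β)·e^(−βu²).
⟨T⟩ = 0.12964.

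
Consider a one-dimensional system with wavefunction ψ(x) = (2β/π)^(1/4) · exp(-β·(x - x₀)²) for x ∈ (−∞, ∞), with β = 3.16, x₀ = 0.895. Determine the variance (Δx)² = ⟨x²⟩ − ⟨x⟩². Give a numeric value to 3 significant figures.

Compute ⟨x⟩ and ⟨x²⟩ separately, then (Δx)² = ⟨x²⟩ − ⟨x⟩².
Gaussian moments (u = x − x₀): ∫u^(2j)·e^(−2βu²) du = (2j−1)!!/(4β)^j · √(π/(2β)), odd powers integrate to 0; here √(π/(2β)) = 0.70504.
⟨x⟩ = 0.89500 and ⟨x²⟩ = 0.88014.
(Δx)² = 0.88014 − (0.89500)² = 0.079114.

0.0791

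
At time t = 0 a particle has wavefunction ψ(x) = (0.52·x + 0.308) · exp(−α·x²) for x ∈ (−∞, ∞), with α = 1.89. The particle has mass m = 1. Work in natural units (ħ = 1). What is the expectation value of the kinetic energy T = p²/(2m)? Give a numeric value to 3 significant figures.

1.46

T = −(ħ²/2m) d²/dx², so ⟨T⟩ = −(ħ²/2m) ∫ ψ*·ψ'' dx / ∫|ψ|² dx; with m = 1.
Expand each integrand as polynomial × e^(−2αx²) and use ∫x^(2j)·e^(−2αx²) dx = (2j−1)!!/(4α)^j · √(π/(2α)), odd powers → 0; here √(π/(2α)) = 0.91165. Differentiate with the product rule, d/dx e^(−αx²) = −2αx·e^(−αx²).
State is unnormalized: ∫|ψ|² dx = 0.11909, and ∫ψ*·(−ħ²/2m · ψ'') dx = 0.17417, so ⟨T⟩ = 0.17417 / 0.11909.
⟨T⟩ = 1.4625.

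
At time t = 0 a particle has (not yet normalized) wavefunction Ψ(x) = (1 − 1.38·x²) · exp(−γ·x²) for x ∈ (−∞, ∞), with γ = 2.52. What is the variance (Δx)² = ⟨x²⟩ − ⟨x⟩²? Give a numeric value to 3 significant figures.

0.0583

Compute ⟨x⟩ and ⟨x²⟩ separately, then (Δx)² = ⟨x²⟩ − ⟨x⟩².
Expand each integrand as polynomial × e^(−2γx²) and use ∫x^(2j)·e^(−2γx²) dx = (2j−1)!!/(4γ)^j · √(π/(2γ)), odd powers → 0; here √(π/(2γ)) = 0.78951.
Normalization: ∫|Ψ|² dx = 0.61773.
⟨x⟩ = 0.0000 and ⟨x²⟩ = 0.058289.
(Δx)² = 0.058289 − (0.0000)² = 0.058289.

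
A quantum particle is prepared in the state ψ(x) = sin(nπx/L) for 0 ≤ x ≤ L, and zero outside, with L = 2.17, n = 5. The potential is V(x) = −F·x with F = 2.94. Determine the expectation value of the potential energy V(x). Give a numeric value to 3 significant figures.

⟨V⟩ = ∫ V(x)·|ψ|² dx / ∫|ψ|² dx.
With sin²θ = (1 − cos2θ)/2 on 0 ≤ x ≤ L: ∫sin²(nπx/L) dx = L/2, ∫x·sin²(nπx/L) dx = L²/4, ∫x²·sin²(nπx/L) dx = L³·(1/6 − 1/(4n²π²)); higher powers xᵏ the same way, integrating xᵏ·cos(2nπx/L) by parts.
State is unnormalized: ∫|ψ|² dx = 1.0850, and ∫ψ*·V(x)·ψ dx = -3.4610, so ⟨V⟩ = -3.4610 / 1.0850.
⟨V⟩ = -3.1899.

-3.19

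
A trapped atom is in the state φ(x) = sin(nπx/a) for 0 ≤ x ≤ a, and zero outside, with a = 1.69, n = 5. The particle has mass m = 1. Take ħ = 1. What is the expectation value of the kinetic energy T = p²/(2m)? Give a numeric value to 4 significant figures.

T = −(ħ²/2m) d²/dx², so ⟨T⟩ = −(ħ²/2m) ∫ φ*·φ'' dx / ∫|φ|² dx; with m = 1.
d/dx sin(nπx/a) = (nπ/a)·cos(nπx/a) and d²/dx² sin(nπx/a) = −(nπ/a)²·sin(nπx/a); on 0 ≤ x ≤ a, ∫sin²(nπx/a) dx = a/2 and ∫sin(nπx/a)·cos(nπx/a) dx = 0.
State is unnormalized: ∫|φ|² dx = 0.84500, and ∫φ*·(−ħ²/2m · φ'') dx = 36.500, so ⟨T⟩ = 36.500 / 0.84500.
⟨T⟩ = 43.195.

43.20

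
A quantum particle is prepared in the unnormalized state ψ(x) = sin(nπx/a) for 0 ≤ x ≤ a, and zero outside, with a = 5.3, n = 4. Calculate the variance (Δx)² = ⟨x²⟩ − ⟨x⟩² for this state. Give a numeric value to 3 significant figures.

2.25

Compute ⟨x⟩ and ⟨x²⟩ separately, then (Δx)² = ⟨x²⟩ − ⟨x⟩².
With sin²θ = (1 − cos2θ)/2 on 0 ≤ x ≤ a: ∫sin²(nπx/a) dx = a/2, ∫x·sin²(nπx/a) dx = a²/4, ∫x²·sin²(nπx/a) dx = a³·(1/6 − 1/(4n²π²)); higher powers xᵏ the same way, integrating xᵏ·cos(2nπx/a) by parts.
Normalization: ∫|ψ|² dx = 2.6500.
⟨x⟩ = 2.6500 and ⟨x²⟩ = 9.2744.
(Δx)² = 9.2744 − (2.6500)² = 2.2519.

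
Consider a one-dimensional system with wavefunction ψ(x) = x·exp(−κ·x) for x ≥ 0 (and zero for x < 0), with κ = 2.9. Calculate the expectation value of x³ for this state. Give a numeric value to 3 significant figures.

⟨x³⟩ = ∫ x³·|ψ|² dx / ∫|ψ|² dx (integrals over the domain).
Every integrand reduces to terms xʲ·e^(−2κx) on [0, ∞); use ∫₀^∞ xʲ·e^(−2κx) dx = j!/(2κ)^(j+1).
State is unnormalized: ∫|ψ|² dx = 0.010251, and ∫ψ*·x³·ψ dx = 0.0031522, so ⟨x³⟩ = 0.0031522 / 0.010251.
⟨x³⟩ = 0.30752.

0.308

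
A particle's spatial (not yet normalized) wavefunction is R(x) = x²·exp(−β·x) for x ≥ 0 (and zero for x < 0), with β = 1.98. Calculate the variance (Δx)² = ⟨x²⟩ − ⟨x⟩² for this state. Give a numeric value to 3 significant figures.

Compute ⟨x⟩ and ⟨x²⟩ separately, then (Δx)² = ⟨x²⟩ − ⟨x⟩².
Every integrand reduces to terms xʲ·e^(−2βx) on [0, ∞); use ∫₀^∞ xʲ·e^(−2βx) dx = j!/(2β)^(j+1).
Normalization: ∫|R|² dx = 0.024645.
⟨x⟩ = 1.2626 and ⟨x²⟩ = 1.9131.
(Δx)² = 1.9131 − (1.2626)² = 0.31885.

0.319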